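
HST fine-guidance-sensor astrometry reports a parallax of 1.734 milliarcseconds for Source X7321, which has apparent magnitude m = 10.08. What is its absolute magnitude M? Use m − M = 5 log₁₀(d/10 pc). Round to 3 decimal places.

M = 1.275

d = 1/p = 1/0.001734″ = 576.7 pc.
m − M = 5 log₁₀(576.7) − 5 = 13.8047 − 5 = 8.8047.
M = m − (m − M) = 10.08 − 8.8047 = 1.275.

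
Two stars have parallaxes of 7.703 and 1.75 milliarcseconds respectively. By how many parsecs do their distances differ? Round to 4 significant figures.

d_A = 1/0.007703″ = 129.82 pc; d_B = 1/0.001750″ = 571.43 pc.
|d_B − d_A| = |571.43 − 129.82| = 441.61 pc.

441.6 pc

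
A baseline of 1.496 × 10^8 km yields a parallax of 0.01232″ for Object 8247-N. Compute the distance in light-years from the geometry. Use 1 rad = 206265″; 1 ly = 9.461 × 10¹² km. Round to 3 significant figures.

θ = 0.01232″ = 0.01232/206265 = 5.9729 × 10^-8 rad.
d = B/θ = (1.496 × 10^8) / (5.9729 × 10^-8) = 2.5046 × 10^15 km = (2.5046 × 10^15) / (9.461 × 10^12) ly = 264.73 ly.

265 ly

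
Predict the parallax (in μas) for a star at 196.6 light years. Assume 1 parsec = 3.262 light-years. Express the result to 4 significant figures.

d = 196.6 ly ÷ 3.262 = 60.27 pc.
p = 1/d = 1/60.27 = 0.016592 arcsec.
= 0.016592 × 10⁶ = 16592 μas.

16590 μas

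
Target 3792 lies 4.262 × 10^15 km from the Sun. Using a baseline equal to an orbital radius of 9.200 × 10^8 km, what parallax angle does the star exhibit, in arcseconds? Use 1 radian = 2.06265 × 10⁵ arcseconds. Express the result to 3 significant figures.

0.0445 arcsec

θ ≈ B/d = (9.200 × 10^8) / (4.262 × 10^15) = 2.1586 × 10^-7 rad.
In arcseconds: 2.1586 × 10^-7 × 206265 = 0.044524″.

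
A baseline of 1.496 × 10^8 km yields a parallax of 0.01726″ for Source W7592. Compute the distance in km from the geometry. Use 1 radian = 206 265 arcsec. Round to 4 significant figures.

θ = 0.01726″ = 0.01726/206265 = 8.3679 × 10^-8 rad.
d = B/θ = (1.496 × 10^8) / (8.3679 × 10^-8) = 1.7878 × 10^15 km.

1.788 × 10^15 km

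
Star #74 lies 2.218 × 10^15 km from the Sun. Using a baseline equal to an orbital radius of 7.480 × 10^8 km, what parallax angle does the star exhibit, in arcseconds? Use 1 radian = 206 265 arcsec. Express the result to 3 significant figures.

θ ≈ B/d = (7.480 × 10^8) / (2.218 × 10^15) = 3.3724 × 10^-7 rad.
In arcseconds: 3.3724 × 10^-7 × 206265 = 0.069561″.

0.0696 arcsec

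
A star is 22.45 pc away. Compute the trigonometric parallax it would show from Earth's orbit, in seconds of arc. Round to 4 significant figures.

0.04454 arcsec

p = 1/d = 1/22.45 = 0.044543 arcsec.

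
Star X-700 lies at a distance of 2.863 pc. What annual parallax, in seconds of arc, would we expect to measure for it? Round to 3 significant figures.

p = 1/d = 1/2.863 = 0.34928 arcsec.

0.349 arcsec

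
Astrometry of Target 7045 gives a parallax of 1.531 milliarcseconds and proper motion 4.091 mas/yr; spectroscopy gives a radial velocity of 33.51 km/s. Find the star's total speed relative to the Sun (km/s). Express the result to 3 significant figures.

35.8 km/s

d = 1/p = 1/0.001531″ = 653.17 pc.
μ = 4.091 mas/yr = 0.004091 ″/yr.
v_t = 4.740 μ d = 4.740 × 0.004091 × 653.17 = 12.666 km/s.
v = √(v_r² + v_t²) = √(33.51² + 12.666²) = √1283.35 = 35.824 km/s.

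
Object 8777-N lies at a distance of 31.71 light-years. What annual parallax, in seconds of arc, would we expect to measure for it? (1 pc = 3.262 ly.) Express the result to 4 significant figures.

0.1029 arcsec

d = 31.71 ly ÷ 3.262 = 9.721 pc.
p = 1/d = 1/9.721 = 0.10287 arcsec.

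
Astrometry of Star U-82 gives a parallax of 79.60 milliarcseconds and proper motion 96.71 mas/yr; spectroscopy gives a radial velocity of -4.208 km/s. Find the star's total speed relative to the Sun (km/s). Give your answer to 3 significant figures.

7.13 km/s

d = 1/p = 1/0.07960″ = 12.563 pc.
μ = 96.71 mas/yr = 0.09671 ″/yr.
v_t = 4.740 μ d = 4.740 × 0.09671 × 12.563 = 5.7589 km/s.
v = √(v_r² + v_t²) = √((-4.208)² + 5.7589²) = √50.8722 = 7.1325 km/s.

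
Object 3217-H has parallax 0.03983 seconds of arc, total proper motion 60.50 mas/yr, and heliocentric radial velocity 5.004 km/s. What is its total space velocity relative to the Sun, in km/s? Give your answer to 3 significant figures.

d = 1/p = 1/0.03983″ = 25.107 pc.
μ = 60.50 mas/yr = 0.06050 ″/yr.
v_t = 4.740 μ d = 4.740 × 0.06050 × 25.107 = 7.1999 km/s.
v = √(v_r² + v_t²) = √(5.004² + 7.1999²) = √76.8786 = 8.768 km/s.

8.77 km/s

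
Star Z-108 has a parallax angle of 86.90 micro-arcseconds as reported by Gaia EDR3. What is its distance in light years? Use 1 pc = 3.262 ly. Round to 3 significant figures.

p = 86.90 micro-arcseconds = 0.00008690 arcsec.
d = 1/p = 1/0.00008690 = 11507 pc.
In light-years: 11507 × 3.262 = 37536 ly.

37500 light years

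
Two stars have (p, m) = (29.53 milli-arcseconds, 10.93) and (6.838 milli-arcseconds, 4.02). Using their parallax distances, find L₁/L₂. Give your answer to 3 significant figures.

L₁/L₂ = 9.23 × 10^-5

d₁ = 1/p₁ = 1/0.02953″ = 33.864 pc; d₂ = 1/p₂ = 1/0.006838″ = 146.24 pc.
M₁ = m₁ − 5 log₁₀ d₁ + 5 = 10.93 − 7.6487 + 5 = 8.2813.
M₂ = 4.02 − 10.8253 + 5 = -1.8053.
L₁/L₂ = 10^(0.4(M₂ − M₁)) = 10^(0.4 × (-10.0866)) = 10^(-4.03464) = 0.000092334.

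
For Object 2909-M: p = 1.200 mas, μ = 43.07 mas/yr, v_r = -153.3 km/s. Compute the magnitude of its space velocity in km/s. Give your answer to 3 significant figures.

229 km/s

d = 1/p = 1/0.001200″ = 833.33 pc.
μ = 43.07 mas/yr = 0.04307 ″/yr.
v_t = 4.740 μ d = 4.740 × 0.04307 × 833.33 = 170.13 km/s.
v = √(v_r² + v_t²) = √((-153.3)² + 170.13²) = √52445.1 = 229.01 km/s.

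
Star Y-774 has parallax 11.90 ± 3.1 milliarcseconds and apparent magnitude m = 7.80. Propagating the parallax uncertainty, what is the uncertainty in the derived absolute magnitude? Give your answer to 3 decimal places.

M = m − 5 log₁₀ d + 5 = m + 5 log₁₀ p + 5, so ∂M/∂p = 5/(p ln 10).
σ_M = (5/ln 10) · (σ_p/p) = 2.1715 × 3.1/11.90 = 2.1715 × 0.2605 = 0.56568.

σ_M = 0.566 mag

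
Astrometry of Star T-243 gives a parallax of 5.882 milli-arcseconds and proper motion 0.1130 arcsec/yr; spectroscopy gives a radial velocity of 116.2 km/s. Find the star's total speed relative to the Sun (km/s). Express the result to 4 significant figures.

147.6 km/s

d = 1/p = 1/0.005882″ = 170.01 pc.
v_t = 4.740 μ d = 4.740 × 0.1130 × 170.01 = 91.061 km/s.
v = √(v_r² + v_t²) = √(116.2² + 91.061²) = √21794.5 = 147.63 km/s.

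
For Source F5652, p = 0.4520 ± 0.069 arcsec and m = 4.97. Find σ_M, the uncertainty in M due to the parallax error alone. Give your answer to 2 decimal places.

σ_M = 0.33 mag

M = m − 5 log₁₀ d + 5 = m + 5 log₁₀ p + 5, so ∂M/∂p = 5/(p ln 10).
σ_M = (5/ln 10) · (σ_p/p) = 2.1715 × 0.069/0.4520 = 2.1715 × 0.15265 = 0.33148.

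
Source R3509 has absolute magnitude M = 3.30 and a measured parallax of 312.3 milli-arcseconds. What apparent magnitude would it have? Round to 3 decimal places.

m = 0.827

d = 1/p = 1/0.3123″ = 3.202 pc.
m − M = 5 log₁₀ d − 5 = 5 log₁₀(3.202) − 5 = 2.5271 − 5 = -2.4729.
m = M + (m − M) = 3.30 + (-2.4729) = 0.827.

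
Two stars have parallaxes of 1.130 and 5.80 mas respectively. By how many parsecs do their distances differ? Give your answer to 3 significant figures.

713 pc

d_A = 1/0.001130″ = 884.96 pc; d_B = 1/0.005800″ = 172.41 pc.
|d_B − d_A| = |172.41 − 884.96| = 712.55 pc.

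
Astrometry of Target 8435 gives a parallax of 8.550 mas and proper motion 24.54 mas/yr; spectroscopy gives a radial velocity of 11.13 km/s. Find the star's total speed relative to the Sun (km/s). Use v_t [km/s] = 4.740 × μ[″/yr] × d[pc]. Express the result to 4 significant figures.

17.58 km/s

d = 1/p = 1/0.008550″ = 116.96 pc.
μ = 24.54 mas/yr = 0.02454 ″/yr.
v_t = 4.740 μ d = 4.740 × 0.02454 × 116.96 = 13.605 km/s.
v = √(v_r² + v_t²) = √(11.13² + 13.605²) = √308.973 = 17.578 km/s.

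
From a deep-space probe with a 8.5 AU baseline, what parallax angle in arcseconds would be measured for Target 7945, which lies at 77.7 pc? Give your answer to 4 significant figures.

p (arcsec) = B (AU) / d (pc).
p = 8.5 / 77.7 = 0.1094 arcsec.

0.1094 arcsec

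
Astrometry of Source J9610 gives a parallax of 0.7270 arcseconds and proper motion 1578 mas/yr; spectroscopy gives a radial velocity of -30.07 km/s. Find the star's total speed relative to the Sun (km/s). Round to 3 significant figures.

d = 1/p = 1/0.7270″ = 1.3755 pc.
μ = 1578 mas/yr = 1.578 ″/yr.
v_t = 4.740 μ d = 4.740 × 1.578 × 1.3755 = 10.288 km/s.
v = √(v_r² + v_t²) = √((-30.07)² + 10.288²) = √1010.05 = 31.781 km/s.

31.8 km/s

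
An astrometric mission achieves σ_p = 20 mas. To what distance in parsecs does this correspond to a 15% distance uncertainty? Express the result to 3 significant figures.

σ_d/d = σ_p/p, so the condition is σ_p/p ≤ 0.15, i.e. p ≥ σ_p/0.15.
p_min = 20/0.15 = 133.33 mas = 0.13333 arcsec.
d_max = 1/p_min = 1/0.13333 = 7.5002 pc.

7.50 pc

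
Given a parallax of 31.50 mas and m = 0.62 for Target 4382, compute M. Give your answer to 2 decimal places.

d = 1/p = 1/0.03150″ = 31.746 pc.
m − M = 5 log₁₀(31.746) − 5 = 7.5084 − 5 = 2.5084.
M = m − (m − M) = 0.62 − 2.5084 = -1.89.

M = -1.89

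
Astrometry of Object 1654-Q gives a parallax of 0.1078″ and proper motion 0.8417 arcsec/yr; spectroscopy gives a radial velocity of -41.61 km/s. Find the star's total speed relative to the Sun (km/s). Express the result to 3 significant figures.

d = 1/p = 1/0.1078″ = 9.2764 pc.
v_t = 4.740 μ d = 4.740 × 0.8417 × 9.2764 = 37.01 km/s.
v = √(v_r² + v_t²) = √((-41.61)² + 37.01²) = √3101.13 = 55.688 km/s.

55.7 km/s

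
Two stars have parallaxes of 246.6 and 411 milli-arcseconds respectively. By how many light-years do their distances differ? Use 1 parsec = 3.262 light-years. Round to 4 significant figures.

5.291 ly

d_A = 1/0.2466″ = 4.0552 pc; d_B = 1/0.4110″ = 2.4331 pc.
|d_B − d_A| = |2.4331 − 4.0552| = 1.6221 pc = 1.6221 × 3.262 ly = 5.2913 ly.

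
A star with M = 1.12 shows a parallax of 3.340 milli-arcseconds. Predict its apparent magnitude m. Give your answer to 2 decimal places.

m = 8.50

d = 1/p = 1/0.003340″ = 299.4 pc.
m − M = 5 log₁₀ d − 5 = 5 log₁₀(299.4) − 5 = 12.3813 − 5 = 7.3813.
m = M + (m − M) = 1.12 + 7.3813 = 8.50.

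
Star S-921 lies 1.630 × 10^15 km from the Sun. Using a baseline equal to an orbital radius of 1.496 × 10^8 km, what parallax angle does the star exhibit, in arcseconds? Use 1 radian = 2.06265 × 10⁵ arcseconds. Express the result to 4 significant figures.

0.01893 arcsec

θ ≈ B/d = (1.496 × 10^8) / (1.630 × 10^15) = 9.1779 × 10^-8 rad.
In arcseconds: 9.1779 × 10^-8 × 206265 = 0.018931″.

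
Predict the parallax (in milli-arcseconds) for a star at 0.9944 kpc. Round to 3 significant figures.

1.01 mas

d = 0.9944 kpc = 994.4 pc.
p = 1/d = 1/994.4 = 0.0010056 arcsec.
= 0.0010056 × 1000 = 1.0056 mas.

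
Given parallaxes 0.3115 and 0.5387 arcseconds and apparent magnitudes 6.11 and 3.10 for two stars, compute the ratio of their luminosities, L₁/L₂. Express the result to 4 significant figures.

d₁ = 1/p₁ = 1/0.3115″ = 3.2103 pc; d₂ = 1/p₂ = 1/0.5387″ = 1.8563 pc.
M₁ = m₁ − 5 log₁₀ d₁ + 5 = 6.11 − 2.5327 + 5 = 8.5773.
M₂ = 3.10 − 1.3432 + 5 = 6.7568.
L₁/L₂ = 10^(0.4(M₂ − M₁)) = 10^(0.4 × (-1.8205)) = 10^(-0.72820) = 0.18698.

L₁/L₂ = 0.1870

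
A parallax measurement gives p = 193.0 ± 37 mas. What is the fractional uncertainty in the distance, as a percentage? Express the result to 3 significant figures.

For d = 1/p, |σ_d/d| = |σ_p/p|.
σ_p/p = 37 / 193.0 = 0.19171 = 19.171%.

19.2%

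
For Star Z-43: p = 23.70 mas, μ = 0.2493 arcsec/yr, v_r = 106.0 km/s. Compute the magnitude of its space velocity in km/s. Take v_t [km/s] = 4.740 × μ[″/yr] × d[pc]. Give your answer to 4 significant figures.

d = 1/p = 1/0.02370″ = 42.194 pc.
v_t = 4.740 μ d = 4.740 × 0.2493 × 42.194 = 49.86 km/s.
v = √(v_r² + v_t²) = √(106.0² + 49.86²) = √13722 = 117.14 km/s.

117.1 km/s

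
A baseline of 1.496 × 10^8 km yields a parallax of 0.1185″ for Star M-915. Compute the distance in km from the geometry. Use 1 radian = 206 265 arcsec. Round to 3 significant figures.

2.60 × 10^14 km

θ = 0.1185″ = 0.1185/206265 = 5.7450 × 10^-7 rad.
d = B/θ = (1.496 × 10^8) / (5.7450 × 10^-7) = 2.6040 × 10^14 km.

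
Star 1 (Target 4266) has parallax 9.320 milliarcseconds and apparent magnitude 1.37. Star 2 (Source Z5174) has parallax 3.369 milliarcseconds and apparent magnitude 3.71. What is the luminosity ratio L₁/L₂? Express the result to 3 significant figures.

d₁ = 1/p₁ = 1/0.009320″ = 107.3 pc; d₂ = 1/p₂ = 1/0.003369″ = 296.82 pc.
M₁ = m₁ − 5 log₁₀ d₁ + 5 = 1.37 − 10.1530 + 5 = -3.7830.
M₂ = 3.71 − 12.3625 + 5 = -3.6525.
L₁/L₂ = 10^(0.4(M₂ − M₁)) = 10^(0.4 × 0.1305) = 10^0.05220 = 1.1277.

L₁/L₂ = 1.13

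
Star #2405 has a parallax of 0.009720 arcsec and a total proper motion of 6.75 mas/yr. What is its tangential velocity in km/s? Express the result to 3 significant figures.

3.29 km/s

d = 1/p = 1/0.009720″ = 102.88 pc.
μ = 6.75 mas/yr = 0.00675 ″/yr.
v_t = 4.74 × μ × d = 4.74 × 0.00675 × 102.88 = 3.2916 km/s.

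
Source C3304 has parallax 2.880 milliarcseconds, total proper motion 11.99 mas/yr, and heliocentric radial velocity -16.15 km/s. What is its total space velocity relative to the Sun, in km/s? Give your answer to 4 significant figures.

25.50 km/s

d = 1/p = 1/0.002880″ = 347.22 pc.
μ = 11.99 mas/yr = 0.01199 ″/yr.
v_t = 4.740 μ d = 4.740 × 0.01199 × 347.22 = 19.733 km/s.
v = √(v_r² + v_t²) = √((-16.15)² + 19.733²) = √650.214 = 25.499 km/s.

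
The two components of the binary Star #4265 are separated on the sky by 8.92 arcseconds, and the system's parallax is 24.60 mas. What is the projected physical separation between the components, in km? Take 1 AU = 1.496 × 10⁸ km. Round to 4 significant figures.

d = 1/p = 1/0.02460″ = 40.65 pc.
At distance d (pc), an angle of θ arcsec spans θ·d AU: s = 8.92 × 40.65 = 362.6 AU.
= 362.6 × 1.496 × 10⁸ km = 5.4245 × 10^10 km.

5.425 × 10^10 km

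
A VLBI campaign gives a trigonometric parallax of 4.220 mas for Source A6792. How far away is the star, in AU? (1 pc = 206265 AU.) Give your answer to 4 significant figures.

p = 4.220 mas = 0.004220 arcsec.
d = 1/p = 1/0.004220 = 236.97 pc.
In AU: 236.97 × 206265 = 4.8879 × 10^7 AU.

4.888 × 10^7 AU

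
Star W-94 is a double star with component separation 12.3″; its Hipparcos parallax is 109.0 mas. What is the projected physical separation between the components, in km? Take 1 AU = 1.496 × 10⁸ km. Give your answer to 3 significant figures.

1.69 × 10^10 km

d = 1/p = 1/0.1090″ = 9.1743 pc.
At distance d (pc), an angle of θ arcsec spans θ·d AU: s = 12.3 × 9.1743 = 112.84 AU.
= 112.84 × 1.496 × 10⁸ km = 1.6881 × 10^10 km.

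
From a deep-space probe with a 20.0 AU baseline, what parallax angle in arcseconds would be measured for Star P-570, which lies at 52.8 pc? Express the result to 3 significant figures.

p (arcsec) = B (AU) / d (pc).
p = 20.0 / 52.8 = 0.37879 arcsec.

0.379 arcsec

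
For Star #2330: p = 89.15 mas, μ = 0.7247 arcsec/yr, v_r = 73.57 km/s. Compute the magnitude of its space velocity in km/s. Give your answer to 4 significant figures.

d = 1/p = 1/0.08915″ = 11.217 pc.
v_t = 4.740 μ d = 4.740 × 0.7247 × 11.217 = 38.531 km/s.
v = √(v_r² + v_t²) = √(73.57² + 38.531²) = √6897.18 = 83.049 km/s.

83.05 km/s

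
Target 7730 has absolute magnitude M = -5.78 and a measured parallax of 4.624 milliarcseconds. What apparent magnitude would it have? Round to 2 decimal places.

d = 1/p = 1/0.004624″ = 216.26 pc.
m − M = 5 log₁₀ d − 5 = 5 log₁₀(216.26) − 5 = 11.6749 − 5 = 6.6749.
m = M + (m − M) = -5.78 + 6.6749 = 0.89.

m = 0.89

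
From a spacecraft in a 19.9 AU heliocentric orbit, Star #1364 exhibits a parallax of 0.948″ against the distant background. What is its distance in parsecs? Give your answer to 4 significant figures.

20.99 pc

With baseline B (in AU) and parallax p (in arcsec), d = B/p parsecs.
d = 19.9 / 0.948 = 20.992 pc.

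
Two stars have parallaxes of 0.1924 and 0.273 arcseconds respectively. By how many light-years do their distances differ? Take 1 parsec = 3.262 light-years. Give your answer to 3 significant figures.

5.01 ly

d_A = 1/0.1924″ = 5.1975 pc; d_B = 1/0.2730″ = 3.663 pc.
|d_B − d_A| = |3.663 − 5.1975| = 1.5345 pc = 1.5345 × 3.262 ly = 5.0055 ly.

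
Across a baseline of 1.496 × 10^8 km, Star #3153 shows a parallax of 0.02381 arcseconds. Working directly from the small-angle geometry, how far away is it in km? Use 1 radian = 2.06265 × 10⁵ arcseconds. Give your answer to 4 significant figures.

1.296 × 10^15 km

θ = 0.02381″ = 0.02381/206265 = 1.1543 × 10^-7 rad.
d = B/θ = (1.496 × 10^8) / (1.1543 × 10^-7) = 1.2960 × 10^15 km.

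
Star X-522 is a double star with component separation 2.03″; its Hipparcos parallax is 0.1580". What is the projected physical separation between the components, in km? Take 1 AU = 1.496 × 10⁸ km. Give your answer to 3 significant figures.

1.92 × 10^9 km

d = 1/p = 1/0.1580″ = 6.3291 pc.
At distance d (pc), an angle of θ arcsec spans θ·d AU: s = 2.03 × 6.3291 = 12.848 AU.
= 12.848 × 1.496 × 10⁸ km = 1.9221 × 10^9 km.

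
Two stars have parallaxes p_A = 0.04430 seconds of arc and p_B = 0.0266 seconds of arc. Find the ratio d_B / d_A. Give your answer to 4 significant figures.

Since d = 1/p, d_B/d_A = p_A/p_B.
= 0.04430 / 0.0266 = 1.6654.

1.665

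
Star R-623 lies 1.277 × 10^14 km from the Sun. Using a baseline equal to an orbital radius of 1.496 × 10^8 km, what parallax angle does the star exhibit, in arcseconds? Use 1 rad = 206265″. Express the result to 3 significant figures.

0.242 arcsec

θ ≈ B/d = (1.496 × 10^8) / (1.277 × 10^14) = 1.1715 × 10^-6 rad.
In arcseconds: 1.1715 × 10^-6 × 206265 = 0.24164″.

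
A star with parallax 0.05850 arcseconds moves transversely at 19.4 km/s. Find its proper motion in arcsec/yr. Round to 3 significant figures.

d = 1/p = 1/0.05850″ = 17.094 pc.
μ = v_t / (4.74 d) = 19.4 / (4.74 × 17.094) = 19.4 / 81.026 = 0.23943 ″/yr.

0.239 arcsec/yr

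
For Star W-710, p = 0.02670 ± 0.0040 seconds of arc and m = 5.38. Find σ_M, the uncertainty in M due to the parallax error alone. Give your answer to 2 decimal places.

M = m − 5 log₁₀ d + 5 = m + 5 log₁₀ p + 5, so ∂M/∂p = 5/(p ln 10).
σ_M = (5/ln 10) · (σ_p/p) = 2.1715 × 0.0040/0.02670 = 2.1715 × 0.14981 = 0.32531.

σ_M = 0.33 mag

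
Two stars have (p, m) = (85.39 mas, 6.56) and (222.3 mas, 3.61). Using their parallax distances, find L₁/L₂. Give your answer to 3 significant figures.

d₁ = 1/p₁ = 1/0.08539″ = 11.711 pc; d₂ = 1/p₂ = 1/0.2223″ = 4.4984 pc.
M₁ = m₁ − 5 log₁₀ d₁ + 5 = 6.56 − 5.3430 + 5 = 6.2170.
M₂ = 3.61 − 3.2653 + 5 = 5.3447.
L₁/L₂ = 10^(0.4(M₂ − M₁)) = 10^(0.4 × (-0.8723)) = 10^(-0.34892) = 0.4478.

L₁/L₂ = 0.448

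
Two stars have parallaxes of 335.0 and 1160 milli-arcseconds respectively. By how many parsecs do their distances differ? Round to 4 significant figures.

2.123 pc

d_A = 1/0.3350″ = 2.9851 pc; d_B = 1/1.160″ = 0.86207 pc.
|d_B − d_A| = |0.86207 − 2.9851| = 2.123 pc.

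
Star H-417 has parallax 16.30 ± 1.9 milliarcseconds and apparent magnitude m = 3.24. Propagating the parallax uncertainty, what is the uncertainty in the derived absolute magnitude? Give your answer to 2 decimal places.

σ_M = 0.25 mag

M = m − 5 log₁₀ d + 5 = m + 5 log₁₀ p + 5, so ∂M/∂p = 5/(p ln 10).
σ_M = (5/ln 10) · (σ_p/p) = 2.1715 × 1.9/16.30 = 2.1715 × 0.11656 = 0.25311.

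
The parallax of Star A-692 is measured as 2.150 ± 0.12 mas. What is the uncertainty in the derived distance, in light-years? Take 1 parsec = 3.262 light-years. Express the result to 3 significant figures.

d = 1/p, so σ_d = σ_p / p².
σ_d = 0.000120 / (0.002150)² = 0.000120 / 0.0000046225 = 25.96 pc = 25.96 × 3.262 ly = 84.682 ly.

84.7 ly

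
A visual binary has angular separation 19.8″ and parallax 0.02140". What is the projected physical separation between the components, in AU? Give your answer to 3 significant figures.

925 AU

d = 1/p = 1/0.02140″ = 46.729 pc.
At distance d (pc), an angle of θ arcsec spans θ·d AU: s = 19.8 × 46.729 = 925.23 AU.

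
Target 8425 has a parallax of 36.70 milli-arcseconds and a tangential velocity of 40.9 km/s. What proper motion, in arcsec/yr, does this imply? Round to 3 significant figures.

0.317 arcsec/yr

d = 1/p = 1/0.03670″ = 27.248 pc.
μ = v_t / (4.74 d) = 40.9 / (4.74 × 27.248) = 40.9 / 129.16 = 0.31666 ″/yr.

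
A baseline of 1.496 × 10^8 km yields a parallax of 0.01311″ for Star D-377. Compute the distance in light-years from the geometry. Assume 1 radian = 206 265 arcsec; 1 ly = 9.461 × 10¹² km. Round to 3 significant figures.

θ = 0.01311″ = 0.01311/206265 = 6.3559 × 10^-8 rad.
d = B/θ = (1.496 × 10^8) / (6.3559 × 10^-8) = 2.3537 × 10^15 km = (2.3537 × 10^15) / (9.461 × 10^12) ly = 248.78 ly.

249 ly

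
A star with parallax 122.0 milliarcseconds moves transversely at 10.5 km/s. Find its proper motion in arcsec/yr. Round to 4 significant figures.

d = 1/p = 1/0.1220″ = 8.1967 pc.
μ = v_t / (4.74 d) = 10.5 / (4.74 × 8.1967) = 10.5 / 38.852 = 0.27026 ″/yr.

0.2703 arcsec/yr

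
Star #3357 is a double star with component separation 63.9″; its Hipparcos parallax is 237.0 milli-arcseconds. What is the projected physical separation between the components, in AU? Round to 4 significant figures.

d = 1/p = 1/0.2370″ = 4.2194 pc.
At distance d (pc), an angle of θ arcsec spans θ·d AU: s = 63.9 × 4.2194 = 269.62 AU.

269.6 AU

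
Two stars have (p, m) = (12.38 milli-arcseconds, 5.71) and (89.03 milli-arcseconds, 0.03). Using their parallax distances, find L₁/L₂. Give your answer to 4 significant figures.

d₁ = 1/p₁ = 1/0.01238″ = 80.775 pc; d₂ = 1/p₂ = 1/0.08903″ = 11.232 pc.
M₁ = m₁ − 5 log₁₀ d₁ + 5 = 5.71 − 9.5364 + 5 = 1.1736.
M₂ = 0.03 − 5.2523 + 5 = -0.2223.
L₁/L₂ = 10^(0.4(M₂ − M₁)) = 10^(0.4 × (-1.3959)) = 10^(-0.55836) = 0.27646.

L₁/L₂ = 0.2765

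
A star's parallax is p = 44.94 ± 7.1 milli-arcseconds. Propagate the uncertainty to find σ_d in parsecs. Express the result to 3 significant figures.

d = 1/p, so σ_d = σ_p / p².
σ_d = 0.00710 / (0.04494)² = 0.00710 / 0.0020196 = 3.5155 pc.

3.52 pc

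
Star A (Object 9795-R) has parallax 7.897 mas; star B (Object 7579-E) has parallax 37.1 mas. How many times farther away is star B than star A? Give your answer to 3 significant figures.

0.213

Since d = 1/p, d_B/d_A = p_A/p_B.
= 7.897 / 37.1 = 0.21286.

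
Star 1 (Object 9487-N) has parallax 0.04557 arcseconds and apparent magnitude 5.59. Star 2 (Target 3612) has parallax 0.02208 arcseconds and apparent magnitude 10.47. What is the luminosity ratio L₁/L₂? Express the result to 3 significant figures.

d₁ = 1/p₁ = 1/0.04557″ = 21.944 pc; d₂ = 1/p₂ = 1/0.02208″ = 45.29 pc.
M₁ = m₁ − 5 log₁₀ d₁ + 5 = 5.59 − 6.7066 + 5 = 3.8834.
M₂ = 10.47 − 8.2800 + 5 = 7.1900.
L₁/L₂ = 10^(0.4(M₂ − M₁)) = 10^(0.4 × 3.3066) = 10^1.32264 = 21.02.

L₁/L₂ = 21.0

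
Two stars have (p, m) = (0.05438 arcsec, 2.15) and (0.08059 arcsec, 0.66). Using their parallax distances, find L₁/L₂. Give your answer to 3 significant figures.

d₁ = 1/p₁ = 1/0.05438″ = 18.389 pc; d₂ = 1/p₂ = 1/0.08059″ = 12.408 pc.
M₁ = m₁ − 5 log₁₀ d₁ + 5 = 2.15 − 6.3228 + 5 = 0.8272.
M₂ = 0.66 − 5.4685 + 5 = 0.1915.
L₁/L₂ = 10^(0.4(M₂ − M₁)) = 10^(0.4 × (-0.6357)) = 10^(-0.25428) = 0.55683.

L₁/L₂ = 0.557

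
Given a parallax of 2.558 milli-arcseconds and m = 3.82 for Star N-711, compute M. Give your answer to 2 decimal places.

d = 1/p = 1/0.002558″ = 390.93 pc.
m − M = 5 log₁₀(390.93) − 5 = 12.9605 − 5 = 7.9605.
M = m − (m − M) = 3.82 − 7.9605 = -4.14.

M = -4.14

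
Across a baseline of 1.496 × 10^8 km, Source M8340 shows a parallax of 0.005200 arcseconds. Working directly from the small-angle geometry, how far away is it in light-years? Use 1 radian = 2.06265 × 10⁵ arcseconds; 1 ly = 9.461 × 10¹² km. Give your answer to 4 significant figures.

627.2 ly

θ = 0.005200″ = 0.005200/206265 = 2.5210 × 10^-8 rad.
d = B/θ = (1.496 × 10^8) / (2.5210 × 10^-8) = 5.9342 × 10^15 km = (5.9342 × 10^15) / (9.461 × 10^12) ly = 627.23 ly.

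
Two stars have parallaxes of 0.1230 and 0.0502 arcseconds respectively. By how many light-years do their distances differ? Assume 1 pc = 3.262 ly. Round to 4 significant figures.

d_A = 1/0.1230″ = 8.1301 pc; d_B = 1/0.05020″ = 19.92 pc.
|d_B − d_A| = |19.92 − 8.1301| = 11.79 pc = 11.79 × 3.262 ly = 38.459 ly.

38.46 ly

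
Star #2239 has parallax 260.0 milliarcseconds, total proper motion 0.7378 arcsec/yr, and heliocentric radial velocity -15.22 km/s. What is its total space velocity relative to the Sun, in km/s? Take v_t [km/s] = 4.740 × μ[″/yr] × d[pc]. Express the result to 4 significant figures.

d = 1/p = 1/0.2600″ = 3.8462 pc.
v_t = 4.740 μ d = 4.740 × 0.7378 × 3.8462 = 13.451 km/s.
v = √(v_r² + v_t²) = √((-15.22)² + 13.451²) = √412.578 = 20.312 km/s.

20.31 km/s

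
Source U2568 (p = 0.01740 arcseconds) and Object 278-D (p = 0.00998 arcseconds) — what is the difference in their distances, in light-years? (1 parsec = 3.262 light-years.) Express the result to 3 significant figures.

d_A = 1/0.01740″ = 57.471 pc; d_B = 1/0.009980″ = 100.2 pc.
|d_B − d_A| = |100.2 − 57.471| = 42.729 pc = 42.729 × 3.262 ly = 139.38 ly.

139 ly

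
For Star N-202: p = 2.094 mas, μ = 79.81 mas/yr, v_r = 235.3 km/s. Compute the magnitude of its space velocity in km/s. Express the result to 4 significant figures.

296.7 km/s

d = 1/p = 1/0.002094″ = 477.55 pc.
μ = 79.81 mas/yr = 0.07981 ″/yr.
v_t = 4.740 μ d = 4.740 × 0.07981 × 477.55 = 180.66 km/s.
v = √(v_r² + v_t²) = √(235.3² + 180.66²) = √88004.1 = 296.65 km/s.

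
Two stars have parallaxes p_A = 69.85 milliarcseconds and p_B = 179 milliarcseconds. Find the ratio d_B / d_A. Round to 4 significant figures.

Since d = 1/p, d_B/d_A = p_A/p_B.
= 69.85 / 179 = 0.39022.

0.3902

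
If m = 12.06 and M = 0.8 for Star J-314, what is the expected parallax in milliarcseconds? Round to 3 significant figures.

0.560 mas

m − M = 12.06 − 0.8 = 11.26.
d = 10^((m−M)/5 + 1) = 10^3.252 = 1786.5 pc.
p = 1/d = 1/1786.5 = 0.00055975 arcsec = 0.55975 mas.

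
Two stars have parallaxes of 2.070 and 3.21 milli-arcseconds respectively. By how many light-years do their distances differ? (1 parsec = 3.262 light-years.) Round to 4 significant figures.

d_A = 1/0.002070″ = 483.09 pc; d_B = 1/0.003210″ = 311.53 pc.
|d_B − d_A| = |311.53 − 483.09| = 171.56 pc = 171.56 × 3.262 ly = 559.63 ly.

559.6 ly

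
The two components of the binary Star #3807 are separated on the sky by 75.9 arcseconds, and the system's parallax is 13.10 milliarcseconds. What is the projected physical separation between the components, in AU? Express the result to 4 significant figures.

d = 1/p = 1/0.01310″ = 76.336 pc.
At distance d (pc), an angle of θ arcsec spans θ·d AU: s = 75.9 × 76.336 = 5793.9 AU.

5794 AU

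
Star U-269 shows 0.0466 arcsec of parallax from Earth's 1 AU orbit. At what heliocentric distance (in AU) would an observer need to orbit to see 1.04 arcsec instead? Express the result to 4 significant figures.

Parallax scales linearly with baseline: p ∝ B, so B = p_target / p_Earth × 1 AU.
B = 1.04 / 0.0466 = 22.318 AU.

22.32 AU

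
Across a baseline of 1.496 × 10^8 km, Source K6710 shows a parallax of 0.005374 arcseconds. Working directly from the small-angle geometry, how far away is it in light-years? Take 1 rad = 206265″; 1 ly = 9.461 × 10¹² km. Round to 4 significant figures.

606.9 ly

θ = 0.005374″ = 0.005374/206265 = 2.6054 × 10^-8 rad.
d = B/θ = (1.496 × 10^8) / (2.6054 × 10^-8) = 5.7419 × 10^15 km = (5.7419 × 10^15) / (9.461 × 10^12) ly = 606.9 ly.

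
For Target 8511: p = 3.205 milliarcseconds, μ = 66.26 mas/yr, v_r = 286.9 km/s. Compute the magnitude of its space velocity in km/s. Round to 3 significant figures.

d = 1/p = 1/0.003205″ = 312.01 pc.
μ = 66.26 mas/yr = 0.06626 ″/yr.
v_t = 4.740 μ d = 4.740 × 0.06626 × 312.01 = 97.994 km/s.
v = √(v_r² + v_t²) = √(286.9² + 97.994²) = √91914.4 = 303.17 km/s.

303 km/s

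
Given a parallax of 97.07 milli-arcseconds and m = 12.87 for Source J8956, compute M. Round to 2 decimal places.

d = 1/p = 1/0.09707″ = 10.302 pc.
m − M = 5 log₁₀(10.302) − 5 = 5.0646 − 5 = 0.0646.
M = m − (m − M) = 12.87 − 0.0646 = 12.81.

M = 12.81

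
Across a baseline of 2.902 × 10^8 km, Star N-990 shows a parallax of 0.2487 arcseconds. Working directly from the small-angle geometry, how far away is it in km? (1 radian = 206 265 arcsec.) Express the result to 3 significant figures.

2.41 × 10^14 km

θ = 0.2487″ = 0.2487/206265 = 1.2057 × 10^-6 rad.
d = B/θ = (2.902 × 10^8) / (1.2057 × 10^-6) = 2.4069 × 10^14 km.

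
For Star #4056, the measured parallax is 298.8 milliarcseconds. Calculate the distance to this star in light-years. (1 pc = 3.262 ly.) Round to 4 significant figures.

p = 298.8 milliarcseconds = 0.2988 arcsec.
d = 1/p = 1/0.2988 = 3.3467 pc.
In light-years: 3.3467 × 3.262 = 10.917 ly.

10.92 light years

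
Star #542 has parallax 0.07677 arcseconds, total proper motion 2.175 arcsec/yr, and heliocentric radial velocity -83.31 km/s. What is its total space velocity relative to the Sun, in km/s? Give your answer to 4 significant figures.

d = 1/p = 1/0.07677″ = 13.026 pc.
v_t = 4.740 μ d = 4.740 × 2.175 × 13.026 = 134.29 km/s.
v = √(v_r² + v_t²) = √((-83.31)² + 134.29²) = √24974.4 = 158.03 km/s.

158.0 km/s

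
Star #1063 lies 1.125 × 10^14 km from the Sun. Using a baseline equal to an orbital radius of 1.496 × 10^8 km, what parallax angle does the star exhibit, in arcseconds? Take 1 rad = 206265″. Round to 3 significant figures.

θ ≈ B/d = (1.496 × 10^8) / (1.125 × 10^14) = 1.3298 × 10^-6 rad.
In arcseconds: 1.3298 × 10^-6 × 206265 = 0.27429″.

0.274 arcsec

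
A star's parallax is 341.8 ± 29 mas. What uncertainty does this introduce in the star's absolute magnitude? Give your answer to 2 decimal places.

M = m − 5 log₁₀ d + 5 = m + 5 log₁₀ p + 5, so ∂M/∂p = 5/(p ln 10).
σ_M = (5/ln 10) · (σ_p/p) = 2.1715 × 29/341.8 = 2.1715 × 0.084845 = 0.18424.

σ_M = 0.18 mag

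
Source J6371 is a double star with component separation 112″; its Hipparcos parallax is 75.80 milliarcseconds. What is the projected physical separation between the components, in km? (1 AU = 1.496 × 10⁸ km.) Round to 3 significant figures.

d = 1/p = 1/0.07580″ = 13.193 pc.
At distance d (pc), an angle of θ arcsec spans θ·d AU: s = 112 × 13.193 = 1477.6 AU.
= 1477.6 × 1.496 × 10⁸ km = 2.2105 × 10^11 km.

2.21 × 10^11 km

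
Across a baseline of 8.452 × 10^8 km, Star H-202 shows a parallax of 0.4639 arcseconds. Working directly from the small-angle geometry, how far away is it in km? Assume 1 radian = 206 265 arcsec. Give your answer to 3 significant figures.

θ = 0.4639″ = 0.4639/206265 = 2.2490 × 10^-6 rad.
d = B/θ = (8.452 × 10^8) / (2.2490 × 10^-6) = 3.7581 × 10^14 km.

3.76 × 10^14 km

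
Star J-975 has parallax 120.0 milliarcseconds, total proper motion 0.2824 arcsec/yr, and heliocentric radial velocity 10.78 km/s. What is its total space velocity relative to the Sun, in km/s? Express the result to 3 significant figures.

d = 1/p = 1/0.1200″ = 8.3333 pc.
v_t = 4.740 μ d = 4.740 × 0.2824 × 8.3333 = 11.155 km/s.
v = √(v_r² + v_t²) = √(10.78² + 11.155²) = √240.642 = 15.513 km/s.

15.5 km/s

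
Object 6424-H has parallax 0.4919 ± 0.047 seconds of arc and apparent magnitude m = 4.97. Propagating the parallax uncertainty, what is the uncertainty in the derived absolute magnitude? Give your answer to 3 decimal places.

M = m − 5 log₁₀ d + 5 = m + 5 log₁₀ p + 5, so ∂M/∂p = 5/(p ln 10).
σ_M = (5/ln 10) · (σ_p/p) = 2.1715 × 0.047/0.4919 = 2.1715 × 0.095548 = 0.20748.

σ_M = 0.207 mag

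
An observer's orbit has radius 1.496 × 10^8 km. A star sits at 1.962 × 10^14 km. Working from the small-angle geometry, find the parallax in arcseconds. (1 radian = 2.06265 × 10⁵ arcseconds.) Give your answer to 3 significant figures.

θ ≈ B/d = (1.496 × 10^8) / (1.962 × 10^14) = 7.6249 × 10^-7 rad.
In arcseconds: 7.6249 × 10^-7 × 206265 = 0.15727″.

0.157 arcsec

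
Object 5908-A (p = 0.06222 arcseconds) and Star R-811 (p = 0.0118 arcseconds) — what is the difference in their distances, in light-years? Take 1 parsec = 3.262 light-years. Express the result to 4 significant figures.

224.0 ly

d_A = 1/0.06222″ = 16.072 pc; d_B = 1/0.01180″ = 84.746 pc.
|d_B − d_A| = |84.746 − 16.072| = 68.674 pc = 68.674 × 3.262 ly = 224.01 ly.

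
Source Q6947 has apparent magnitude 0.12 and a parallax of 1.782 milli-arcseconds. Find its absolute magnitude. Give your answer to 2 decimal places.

M = -8.63

d = 1/p = 1/0.001782″ = 561.17 pc.
m − M = 5 log₁₀(561.17) − 5 = 13.7455 − 5 = 8.7455.
M = m − (m − M) = 0.12 − 8.7455 = -8.63.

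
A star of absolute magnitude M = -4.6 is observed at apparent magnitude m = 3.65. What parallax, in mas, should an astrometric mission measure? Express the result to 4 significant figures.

2.239 mas

m − M = 3.65 − (-4.6) = 8.25.
d = 10^((m−M)/5 + 1) = 10^2.650 = 446.68 pc.
p = 1/d = 1/446.68 = 0.0022387 arcsec = 2.2387 mas.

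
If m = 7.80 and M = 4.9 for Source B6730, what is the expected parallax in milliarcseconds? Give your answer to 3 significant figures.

26.3 mas

m − M = 7.80 − 4.9 = 2.90.
d = 10^((m−M)/5 + 1) = 10^1.580 = 38.019 pc.
p = 1/d = 1/38.019 = 0.026303 arcsec = 26.303 mas.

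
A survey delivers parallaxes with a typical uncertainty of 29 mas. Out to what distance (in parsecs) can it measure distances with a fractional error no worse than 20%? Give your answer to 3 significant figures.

σ_d/d = σ_p/p, so the condition is σ_p/p ≤ 0.20, i.e. p ≥ σ_p/0.20.
p_min = 29/0.20 = 145 mas = 0.145 arcsec.
d_max = 1/p_min = 1/0.145 = 6.8966 pc.

6.90 pc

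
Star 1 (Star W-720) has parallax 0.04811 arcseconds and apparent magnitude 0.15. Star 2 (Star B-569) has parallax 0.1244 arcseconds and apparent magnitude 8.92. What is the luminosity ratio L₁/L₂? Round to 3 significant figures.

d₁ = 1/p₁ = 1/0.04811″ = 20.786 pc; d₂ = 1/p₂ = 1/0.1244″ = 8.0386 pc.
M₁ = m₁ − 5 log₁₀ d₁ + 5 = 0.15 − 6.5889 + 5 = -1.4389.
M₂ = 8.92 − 4.5259 + 5 = 9.3941.
L₁/L₂ = 10^(0.4(M₂ − M₁)) = 10^(0.4 × 10.8330) = 10^4.33320 = 21538.

L₁/L₂ = 21500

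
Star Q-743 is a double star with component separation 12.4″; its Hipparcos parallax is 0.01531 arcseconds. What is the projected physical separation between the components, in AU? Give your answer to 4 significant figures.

d = 1/p = 1/0.01531″ = 65.317 pc.
At distance d (pc), an angle of θ arcsec spans θ·d AU: s = 12.4 × 65.317 = 809.93 AU.

809.9 AU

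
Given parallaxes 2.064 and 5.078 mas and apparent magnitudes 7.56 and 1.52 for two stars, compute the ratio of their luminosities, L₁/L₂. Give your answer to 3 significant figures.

d₁ = 1/p₁ = 1/0.002064″ = 484.5 pc; d₂ = 1/p₂ = 1/0.005078″ = 196.93 pc.
M₁ = m₁ − 5 log₁₀ d₁ + 5 = 7.56 − 13.4265 + 5 = -0.8665.
M₂ = 1.52 − 11.4716 + 5 = -4.9516.
L₁/L₂ = 10^(0.4(M₂ − M₁)) = 10^(0.4 × (-4.0851)) = 10^(-1.63404) = 0.023225.

L₁/L₂ = 0.0232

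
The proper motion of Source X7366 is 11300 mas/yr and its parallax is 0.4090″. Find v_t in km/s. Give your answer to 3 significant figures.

131 km/s

d = 1/p = 1/0.4090″ = 2.445 pc.
μ = 11300 mas/yr = 11.3 ″/yr.
v_t = 4.74 × μ × d = 4.74 × 11.3 × 2.445 = 130.96 km/s.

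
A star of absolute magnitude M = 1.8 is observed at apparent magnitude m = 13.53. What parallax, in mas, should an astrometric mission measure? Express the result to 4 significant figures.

m − M = 13.53 − 1.8 = 11.73.
d = 10^((m−M)/5 + 1) = 10^3.346 = 2218.2 pc.
p = 1/d = 1/2218.2 = 0.00045082 arcsec = 0.45082 mas.

0.4508 mas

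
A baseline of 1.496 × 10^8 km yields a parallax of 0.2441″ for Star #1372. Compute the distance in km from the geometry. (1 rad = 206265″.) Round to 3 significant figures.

1.26 × 10^14 km

θ = 0.2441″ = 0.2441/206265 = 1.1834 × 10^-6 rad.
d = B/θ = (1.496 × 10^8) / (1.1834 × 10^-6) = 1.2642 × 10^14 km.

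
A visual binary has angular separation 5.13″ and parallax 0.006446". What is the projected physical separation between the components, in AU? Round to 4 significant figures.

d = 1/p = 1/0.006446″ = 155.13 pc.
At distance d (pc), an angle of θ arcsec spans θ·d AU: s = 5.13 × 155.13 = 795.82 AU.

795.8 AU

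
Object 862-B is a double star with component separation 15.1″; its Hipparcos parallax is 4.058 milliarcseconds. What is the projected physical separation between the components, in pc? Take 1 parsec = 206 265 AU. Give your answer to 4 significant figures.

d = 1/p = 1/0.004058″ = 246.43 pc.
At distance d (pc), an angle of θ arcsec spans θ·d AU: s = 15.1 × 246.43 = 3721.1 AU.
= 3721.1 / 206265 = 0.018040 pc.

0.01804 pc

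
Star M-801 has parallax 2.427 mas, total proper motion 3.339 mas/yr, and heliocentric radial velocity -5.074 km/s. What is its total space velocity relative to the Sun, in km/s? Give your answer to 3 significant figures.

8.26 km/s

d = 1/p = 1/0.002427″ = 412.03 pc.
μ = 3.339 mas/yr = 0.003339 ″/yr.
v_t = 4.740 μ d = 4.740 × 0.003339 × 412.03 = 6.5211 km/s.
v = √(v_r² + v_t²) = √((-5.074)² + 6.5211²) = √68.2702 = 8.2626 km/s.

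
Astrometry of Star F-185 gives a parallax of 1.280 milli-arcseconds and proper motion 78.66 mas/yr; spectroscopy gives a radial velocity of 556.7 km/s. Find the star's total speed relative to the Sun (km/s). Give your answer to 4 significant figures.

d = 1/p = 1/0.001280″ = 781.25 pc.
μ = 78.66 mas/yr = 0.07866 ″/yr.
v_t = 4.740 μ d = 4.740 × 0.07866 × 781.25 = 291.29 km/s.
v = √(v_r² + v_t²) = √(556.7² + 291.29²) = √394765 = 628.3 km/s.

628.3 km/s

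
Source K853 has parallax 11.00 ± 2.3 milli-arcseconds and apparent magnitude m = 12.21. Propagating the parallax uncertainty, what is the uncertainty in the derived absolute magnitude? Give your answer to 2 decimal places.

σ_M = 0.45 mag

M = m − 5 log₁₀ d + 5 = m + 5 log₁₀ p + 5, so ∂M/∂p = 5/(p ln 10).
σ_M = (5/ln 10) · (σ_p/p) = 2.1715 × 2.3/11.00 = 2.1715 × 0.20909 = 0.45404.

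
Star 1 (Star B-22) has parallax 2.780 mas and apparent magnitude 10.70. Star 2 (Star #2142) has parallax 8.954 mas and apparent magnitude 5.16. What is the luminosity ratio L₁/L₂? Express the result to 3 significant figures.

L₁/L₂ = 0.0631

d₁ = 1/p₁ = 1/0.002780″ = 359.71 pc; d₂ = 1/p₂ = 1/0.008954″ = 111.68 pc.
M₁ = m₁ − 5 log₁₀ d₁ + 5 = 10.70 − 12.7798 + 5 = 2.9202.
M₂ = 5.16 − 10.2399 + 5 = -0.0799.
L₁/L₂ = 10^(0.4(M₂ − M₁)) = 10^(0.4 × (-3.0001)) = 10^(-1.20004) = 0.06309.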